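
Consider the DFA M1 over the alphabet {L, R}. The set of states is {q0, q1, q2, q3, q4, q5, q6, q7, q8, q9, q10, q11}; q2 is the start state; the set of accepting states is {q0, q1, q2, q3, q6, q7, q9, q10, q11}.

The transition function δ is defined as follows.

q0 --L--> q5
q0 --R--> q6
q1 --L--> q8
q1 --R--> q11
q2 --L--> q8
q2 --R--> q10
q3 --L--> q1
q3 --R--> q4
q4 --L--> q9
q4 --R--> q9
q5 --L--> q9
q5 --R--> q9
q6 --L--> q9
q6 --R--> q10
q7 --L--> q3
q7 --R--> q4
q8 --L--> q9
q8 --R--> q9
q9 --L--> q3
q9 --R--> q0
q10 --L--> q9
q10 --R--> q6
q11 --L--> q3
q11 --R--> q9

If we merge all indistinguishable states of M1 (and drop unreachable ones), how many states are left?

States {q7} cannot be reached from the start state, so discard them.
P0 = {q0,q1,q2,q3,q6,q9,q10,q11} | {q4,q5,q8}.
On input L, block {q0,q1,q2,q3,q6,q9,q10,q11} splits into {q3,q6,q9,q10,q11} and {q0,q1,q2}.
On input L, block {q3,q6,q9,q10,q11} splits into {q6,q9,q10,q11} and {q3}.
On input L, block {q6,q9,q10,q11} splits into {q6,q10} and {q9,q11}.
On input R, block {q0,q1,q2} splits into {q0,q2} and {q1}.
Split {q9,q11} by δ(·,R) → {q9} and {q11}.
Stable partition: {q6,q10} | {q4,q5,q8} | {q0,q2} | {q3} | {q9} | {q1} | {q11} — 7 equivalence classes.

7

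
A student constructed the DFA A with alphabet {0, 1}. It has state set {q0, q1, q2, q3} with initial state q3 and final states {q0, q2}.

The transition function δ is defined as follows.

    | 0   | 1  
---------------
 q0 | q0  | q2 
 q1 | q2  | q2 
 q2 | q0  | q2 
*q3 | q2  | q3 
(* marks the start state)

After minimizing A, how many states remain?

First remove the unreachable states {q1}; 3 states remain.
Initial partition by acceptance: {q0,q2} | {q3}.
The partition is now stable with 2 blocks: {q0,q2} | {q3}.

2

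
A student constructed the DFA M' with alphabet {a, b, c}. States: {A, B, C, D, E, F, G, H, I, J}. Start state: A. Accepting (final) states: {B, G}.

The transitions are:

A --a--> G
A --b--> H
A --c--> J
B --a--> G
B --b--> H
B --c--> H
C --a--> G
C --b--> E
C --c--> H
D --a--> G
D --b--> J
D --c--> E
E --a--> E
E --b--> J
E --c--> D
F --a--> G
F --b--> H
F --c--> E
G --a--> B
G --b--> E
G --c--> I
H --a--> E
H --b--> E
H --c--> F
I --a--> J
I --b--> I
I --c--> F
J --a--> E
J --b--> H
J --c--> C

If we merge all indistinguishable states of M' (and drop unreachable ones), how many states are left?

3

Start with accepting vs non-accepting: {B,G} | {A,C,D,E,F,H,I,J}.
Split {A,C,D,E,F,H,I,J} by δ(·,a) → {A,C,D,F} and {E,H,I,J}.
The partition is now stable with 3 blocks: {B,G} | {A,C,D,F} | {E,H,I,J}.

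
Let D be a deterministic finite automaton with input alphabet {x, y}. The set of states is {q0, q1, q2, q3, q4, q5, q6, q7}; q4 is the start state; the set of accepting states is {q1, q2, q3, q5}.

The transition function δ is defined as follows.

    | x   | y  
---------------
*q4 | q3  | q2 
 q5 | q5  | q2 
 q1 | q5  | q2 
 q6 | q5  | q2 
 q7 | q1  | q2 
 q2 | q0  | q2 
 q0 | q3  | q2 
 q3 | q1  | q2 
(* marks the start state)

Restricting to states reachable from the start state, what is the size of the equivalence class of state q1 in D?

First remove the unreachable states {q6,q7}; 6 states remain.
Start with accepting vs non-accepting: {q1,q2,q3,q5} | {q0,q4}.
On input x, block {q1,q2,q3,q5} splits into {q1,q3,q5} and {q2}.
Stable partition: {q1,q3,q5} | {q0,q4} | {q2} — 3 equivalence classes.
State q1 belongs to the block {q1,q3,q5}, which has 3 states.

3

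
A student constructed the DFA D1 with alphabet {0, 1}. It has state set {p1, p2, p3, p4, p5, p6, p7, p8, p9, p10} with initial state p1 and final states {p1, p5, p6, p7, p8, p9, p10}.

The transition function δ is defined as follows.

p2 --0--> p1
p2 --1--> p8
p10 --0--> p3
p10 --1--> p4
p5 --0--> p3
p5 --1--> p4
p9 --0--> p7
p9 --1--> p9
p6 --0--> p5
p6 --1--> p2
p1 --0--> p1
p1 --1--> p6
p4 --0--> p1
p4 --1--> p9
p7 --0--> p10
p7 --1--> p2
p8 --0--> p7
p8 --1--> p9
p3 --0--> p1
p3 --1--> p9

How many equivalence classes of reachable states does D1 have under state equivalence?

All states are reachable from the start state.
P0 = {p1,p5,p6,p7,p8,p9,p10} | {p2,p3,p4}.
On input 0, block {p1,p5,p6,p7,p8,p9,p10} splits into {p1,p6,p7,p8,p9} and {p5,p10}.
Split {p1,p6,p7,p8,p9} by δ(·,0) → {p1,p8,p9} and {p6,p7}.
Split {p1,p8,p9} by δ(·,0) → {p8,p9} and {p1}.
The partition is now stable with 5 blocks: {p8,p9} | {p2,p3,p4} | {p5,p10} | {p6,p7} | {p1}.

5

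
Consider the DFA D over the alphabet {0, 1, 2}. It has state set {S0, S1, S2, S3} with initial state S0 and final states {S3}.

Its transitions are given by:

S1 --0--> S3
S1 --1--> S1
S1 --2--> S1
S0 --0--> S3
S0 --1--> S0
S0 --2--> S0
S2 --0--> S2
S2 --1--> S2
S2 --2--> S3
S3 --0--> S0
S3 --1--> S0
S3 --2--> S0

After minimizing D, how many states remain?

2

Reachable states from the start: {S0,S3}. Unreachable: {S1,S2} — drop them.
Start with accepting vs non-accepting: {S3} | {S0}.
The partition is now stable with 2 blocks: {S3} | {S0}.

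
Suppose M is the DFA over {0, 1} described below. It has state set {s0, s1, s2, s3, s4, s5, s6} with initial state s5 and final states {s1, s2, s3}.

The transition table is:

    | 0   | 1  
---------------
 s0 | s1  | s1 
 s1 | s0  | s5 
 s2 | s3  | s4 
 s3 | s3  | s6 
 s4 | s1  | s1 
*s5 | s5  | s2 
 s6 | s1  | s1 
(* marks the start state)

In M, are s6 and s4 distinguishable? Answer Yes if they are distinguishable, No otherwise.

Start with accepting vs non-accepting: {s1,s2,s3} | {s0,s4,s5,s6}.
On input 0, block {s1,s2,s3} splits into {s2,s3} and {s1}.
On input 0, block {s0,s4,s5,s6} splits into {s0,s4,s6} and {s5}.
The partition is now stable with 4 blocks: {s2,s3} | {s0,s4,s6} | {s1} | {s5}.
s6 and s4 lie in the same block of the stable partition, so they are equivalent — no string distinguishes them.

No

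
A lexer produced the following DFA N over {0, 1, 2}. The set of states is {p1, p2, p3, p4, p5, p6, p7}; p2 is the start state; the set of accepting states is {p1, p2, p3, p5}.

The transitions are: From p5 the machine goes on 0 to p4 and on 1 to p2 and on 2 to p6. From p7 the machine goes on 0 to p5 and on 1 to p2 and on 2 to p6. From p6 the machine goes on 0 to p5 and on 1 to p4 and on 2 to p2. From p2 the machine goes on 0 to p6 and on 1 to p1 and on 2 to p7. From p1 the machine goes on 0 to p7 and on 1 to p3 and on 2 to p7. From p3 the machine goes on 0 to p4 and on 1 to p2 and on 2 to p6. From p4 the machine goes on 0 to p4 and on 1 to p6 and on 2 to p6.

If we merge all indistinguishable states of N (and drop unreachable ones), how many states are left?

P0 = {p1,p2,p3,p5} | {p4,p6,p7}.
Refine {p4,p6,p7} on symbol 0: members go to different blocks, giving {p6,p7} and {p4}.
Refine {p1,p2,p3,p5} on symbol 0: members go to different blocks, giving {p1,p2} and {p3,p5}.
Refine {p1,p2} on symbol 1: members go to different blocks, giving {p1} and {p2}.
On input 1, block {p6,p7} splits into {p6} and {p7}.
Stable partition: {p1} | {p6} | {p4} | {p3,p5} | {p2} | {p7} — 6 equivalence classes.

6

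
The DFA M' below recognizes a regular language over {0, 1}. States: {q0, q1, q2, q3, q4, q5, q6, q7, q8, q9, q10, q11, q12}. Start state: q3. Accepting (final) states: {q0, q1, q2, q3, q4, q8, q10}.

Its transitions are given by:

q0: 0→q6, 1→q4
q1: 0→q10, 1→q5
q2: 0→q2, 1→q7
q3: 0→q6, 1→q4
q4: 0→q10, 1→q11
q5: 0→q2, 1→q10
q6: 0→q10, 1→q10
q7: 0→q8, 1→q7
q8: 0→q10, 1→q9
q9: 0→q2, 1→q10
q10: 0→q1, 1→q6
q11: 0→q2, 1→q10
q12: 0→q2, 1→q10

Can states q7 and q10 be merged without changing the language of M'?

Reachable states from the start: {q1,q2,q3,q4,q5,q6,q7,q8,q9,q10,q11}. Unreachable: {q0,q12} — drop them.
Start with accepting vs non-accepting: {q1,q2,q3,q4,q8,q10} | {q5,q6,q7,q9,q11}.
On input 0, block {q1,q2,q3,q4,q8,q10} splits into {q1,q2,q4,q8,q10} and {q3}.
On input 1, block {q5,q6,q7,q9,q11} splits into {q5,q6,q9,q11} and {q7}.
On input 1, block {q1,q2,q4,q8,q10} splits into {q1,q4,q8,q10} and {q2}.
On input 0, block {q5,q6,q9,q11} splits into {q5,q9,q11} and {q6}.
On input 1, block {q1,q4,q8,q10} splits into {q1,q4,q8} and {q10}.
The partition is now stable with 7 blocks: {q1,q4,q8} | {q5,q9,q11} | {q3} | {q7} | {q2} | {q6} | {q10}.
q7 and q10 end up in different blocks, so they are distinguishable. For instance, the string 'ε' is accepted from only q10.

No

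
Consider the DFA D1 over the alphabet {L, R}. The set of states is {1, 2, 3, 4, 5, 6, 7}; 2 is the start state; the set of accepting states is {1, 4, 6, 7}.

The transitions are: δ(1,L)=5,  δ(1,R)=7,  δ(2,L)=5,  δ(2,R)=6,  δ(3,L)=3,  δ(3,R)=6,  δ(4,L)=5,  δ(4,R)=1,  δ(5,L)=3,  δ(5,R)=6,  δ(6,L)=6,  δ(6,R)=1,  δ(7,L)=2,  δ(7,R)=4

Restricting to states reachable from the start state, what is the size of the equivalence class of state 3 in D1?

All states are reachable from the start state.
P0 = {1,4,6,7} | {2,3,5}.
Split {1,4,6,7} by δ(·,L) → {1,4,7} and {6}.
No further refinement is possible. Final partition (3 blocks): {1,4,7} | {2,3,5} | {6}.
State 3 belongs to the block {2,3,5}, which has 3 states.

3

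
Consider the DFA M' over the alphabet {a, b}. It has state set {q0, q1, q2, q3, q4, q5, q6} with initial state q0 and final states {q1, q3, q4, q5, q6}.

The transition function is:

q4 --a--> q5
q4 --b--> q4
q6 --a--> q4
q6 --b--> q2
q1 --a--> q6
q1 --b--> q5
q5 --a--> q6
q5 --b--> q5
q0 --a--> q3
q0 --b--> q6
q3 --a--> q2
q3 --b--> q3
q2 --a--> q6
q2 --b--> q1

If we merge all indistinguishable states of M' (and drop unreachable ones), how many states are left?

6

Every state is reachable, so we keep all 7.
Start with accepting vs non-accepting: {q1,q3,q4,q5,q6} | {q0,q2}.
On input a, block {q1,q3,q4,q5,q6} splits into {q1,q4,q5,q6} and {q3}.
Refine {q1,q4,q5,q6} on symbol b: members go to different blocks, giving {q1,q4,q5} and {q6}.
On input a, block {q1,q4,q5} splits into {q1,q5} and {q4}.
Split {q0,q2} by δ(·,a) → {q0} and {q2}.
Stable partition: {q1,q5} | {q0} | {q3} | {q6} | {q4} | {q2} — 6 equivalence classes.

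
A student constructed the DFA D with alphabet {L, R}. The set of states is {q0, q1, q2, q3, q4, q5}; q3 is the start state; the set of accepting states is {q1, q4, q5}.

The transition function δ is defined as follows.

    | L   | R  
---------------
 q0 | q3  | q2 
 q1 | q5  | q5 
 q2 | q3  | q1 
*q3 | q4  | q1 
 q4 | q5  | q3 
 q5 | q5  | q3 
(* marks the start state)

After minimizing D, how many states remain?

3

Reachable states from the start: {q1,q3,q4,q5}. Unreachable: {q0,q2} — drop them.
Start with accepting vs non-accepting: {q1,q4,q5} | {q3}.
Split {q1,q4,q5} by δ(·,R) → {q4,q5} and {q1}.
No further refinement is possible. Final partition (3 blocks): {q4,q5} | {q3} | {q1}.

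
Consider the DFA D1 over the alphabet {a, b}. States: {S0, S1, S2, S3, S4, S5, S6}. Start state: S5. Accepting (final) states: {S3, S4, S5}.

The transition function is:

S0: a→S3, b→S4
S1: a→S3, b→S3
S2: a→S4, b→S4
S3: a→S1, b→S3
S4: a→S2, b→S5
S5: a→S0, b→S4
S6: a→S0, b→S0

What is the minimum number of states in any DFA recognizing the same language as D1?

Reachable states from the start: {S0,S1,S2,S3,S4,S5}. Unreachable: {S6} — drop them.
P0 = {S3,S4,S5} | {S0,S1,S2}.
Stable partition: {S3,S4,S5} | {S0,S1,S2} — 2 equivalence classes.

2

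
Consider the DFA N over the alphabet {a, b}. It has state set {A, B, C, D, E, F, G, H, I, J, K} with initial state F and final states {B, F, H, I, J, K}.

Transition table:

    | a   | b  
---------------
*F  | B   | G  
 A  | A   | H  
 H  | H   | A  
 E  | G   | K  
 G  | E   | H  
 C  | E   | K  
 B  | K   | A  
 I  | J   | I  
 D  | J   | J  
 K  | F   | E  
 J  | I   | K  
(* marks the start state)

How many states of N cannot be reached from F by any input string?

No path from F leads to C, D, I, J; the other 7 states are all reachable.

4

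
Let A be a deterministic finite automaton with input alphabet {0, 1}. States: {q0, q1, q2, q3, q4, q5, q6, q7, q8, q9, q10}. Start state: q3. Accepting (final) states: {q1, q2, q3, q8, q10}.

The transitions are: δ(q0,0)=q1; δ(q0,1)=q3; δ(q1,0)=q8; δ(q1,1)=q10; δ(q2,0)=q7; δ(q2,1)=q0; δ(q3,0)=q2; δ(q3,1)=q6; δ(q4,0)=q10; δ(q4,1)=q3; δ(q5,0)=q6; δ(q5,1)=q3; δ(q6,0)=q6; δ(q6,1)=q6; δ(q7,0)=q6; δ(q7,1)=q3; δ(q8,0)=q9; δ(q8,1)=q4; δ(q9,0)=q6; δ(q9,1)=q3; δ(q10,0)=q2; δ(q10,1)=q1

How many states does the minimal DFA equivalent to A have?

States {q5} cannot be reached from the start state, so discard them.
P0 = {q1,q2,q3,q8,q10} | {q0,q4,q6,q7,q9}.
Split {q1,q2,q3,q8,q10} by δ(·,0) → {q1,q3,q10} and {q2,q8}.
Split {q1,q3,q10} by δ(·,1) → {q1,q10} and {q3}.
On input 0, block {q0,q4,q6,q7,q9} splits into {q6,q7,q9} and {q0,q4}.
On input 1, block {q6,q7,q9} splits into {q7,q9} and {q6}.
The partition is now stable with 6 blocks: {q1,q10} | {q7,q9} | {q2,q8} | {q3} | {q0,q4} | {q6}.

6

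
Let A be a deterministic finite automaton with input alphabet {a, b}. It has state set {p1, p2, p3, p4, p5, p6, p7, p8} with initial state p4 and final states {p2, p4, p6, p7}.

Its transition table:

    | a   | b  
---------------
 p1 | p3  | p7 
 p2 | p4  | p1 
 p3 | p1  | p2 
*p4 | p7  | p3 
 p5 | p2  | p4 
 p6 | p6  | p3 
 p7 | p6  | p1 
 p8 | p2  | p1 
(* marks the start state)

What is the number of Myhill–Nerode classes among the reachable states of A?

2

States {p5,p8} cannot be reached from the start state, so discard them.
Initial partition by acceptance: {p2,p4,p6,p7} | {p1,p3}.
The partition is now stable with 2 blocks: {p2,p4,p6,p7} | {p1,p3}.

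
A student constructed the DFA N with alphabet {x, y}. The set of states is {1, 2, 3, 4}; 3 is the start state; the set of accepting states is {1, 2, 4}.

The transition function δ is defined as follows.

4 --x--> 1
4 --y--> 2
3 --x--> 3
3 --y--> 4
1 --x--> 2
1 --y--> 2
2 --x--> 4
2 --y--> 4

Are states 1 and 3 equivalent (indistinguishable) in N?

No

Every state is reachable, so we keep all 4.
P0 = {1,2,4} | {3}.
Stable partition: {1,2,4} | {3} — 2 equivalence classes.
1 and 3 end up in different blocks, so they are distinguishable. For instance, the string 'ε' is accepted from only 1.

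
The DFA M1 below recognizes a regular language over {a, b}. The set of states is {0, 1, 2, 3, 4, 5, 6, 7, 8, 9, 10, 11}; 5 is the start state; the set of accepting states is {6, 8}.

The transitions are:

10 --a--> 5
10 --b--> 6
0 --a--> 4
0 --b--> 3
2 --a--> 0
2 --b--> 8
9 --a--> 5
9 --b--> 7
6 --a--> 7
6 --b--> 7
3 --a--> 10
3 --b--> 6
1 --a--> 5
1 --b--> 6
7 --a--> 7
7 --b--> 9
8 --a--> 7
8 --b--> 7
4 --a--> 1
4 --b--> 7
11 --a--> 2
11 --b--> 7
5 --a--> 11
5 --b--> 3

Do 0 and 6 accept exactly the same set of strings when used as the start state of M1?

All states are reachable from the start state.
Initial partition by acceptance: {6,8} | {0,1,2,3,4,5,7,9,10,11}.
On input b, block {0,1,2,3,4,5,7,9,10,11} splits into {0,4,5,7,9,11} and {1,2,3,10}.
Refine {0,4,5,7,9,11} on symbol a: members go to different blocks, giving {0,5,7,9} and {4,11}.
Split {0,5,7,9} by δ(·,a) → {0,5} and {7,9}.
Split {1,2,3,10} by δ(·,a) → {1,2,10} and {3}.
Refine {7,9} on symbol a: members go to different blocks, giving {7} and {9}.
The partition is now stable with 7 blocks: {6,8} | {0,5} | {1,2,10} | {4,11} | {7} | {3} | {9}.
0 and 6 end up in different blocks, so they are distinguishable. For instance, the string 'ε' is accepted from only 6.

No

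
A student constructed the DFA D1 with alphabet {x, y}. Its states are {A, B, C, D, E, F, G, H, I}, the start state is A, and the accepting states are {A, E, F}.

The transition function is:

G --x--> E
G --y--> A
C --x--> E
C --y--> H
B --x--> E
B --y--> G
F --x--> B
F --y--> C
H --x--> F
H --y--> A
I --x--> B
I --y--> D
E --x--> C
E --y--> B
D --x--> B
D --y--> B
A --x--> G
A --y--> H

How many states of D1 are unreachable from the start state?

2

No path from A leads to D, I; the other 7 states are all reachable.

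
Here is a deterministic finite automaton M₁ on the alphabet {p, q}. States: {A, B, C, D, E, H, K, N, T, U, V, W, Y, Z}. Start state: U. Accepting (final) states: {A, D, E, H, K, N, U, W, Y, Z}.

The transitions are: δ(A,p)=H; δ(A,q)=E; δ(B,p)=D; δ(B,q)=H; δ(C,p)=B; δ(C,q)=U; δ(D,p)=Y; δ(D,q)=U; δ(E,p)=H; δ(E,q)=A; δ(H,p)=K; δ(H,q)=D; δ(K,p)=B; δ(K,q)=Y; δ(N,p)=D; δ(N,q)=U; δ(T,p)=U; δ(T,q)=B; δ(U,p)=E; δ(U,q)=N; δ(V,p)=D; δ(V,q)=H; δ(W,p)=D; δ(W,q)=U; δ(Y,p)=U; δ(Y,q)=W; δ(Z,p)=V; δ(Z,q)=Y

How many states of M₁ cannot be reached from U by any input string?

4

BFS from U reaches {A, B, D, E, H, K, N, U, W, Y}; the 4 state(s) C, T, V, Z are never visited.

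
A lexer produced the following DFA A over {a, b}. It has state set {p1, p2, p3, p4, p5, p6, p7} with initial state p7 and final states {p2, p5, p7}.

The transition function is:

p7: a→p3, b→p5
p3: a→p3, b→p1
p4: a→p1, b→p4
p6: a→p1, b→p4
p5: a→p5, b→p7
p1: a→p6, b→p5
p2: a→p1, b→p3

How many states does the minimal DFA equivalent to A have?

States {p2} cannot be reached from the start state, so discard them.
Initial partition by acceptance: {p5,p7} | {p1,p3,p4,p6}.
Split {p5,p7} by δ(·,a) → {p5} and {p7}.
Refine {p1,p3,p4,p6} on symbol b: members go to different blocks, giving {p3,p4,p6} and {p1}.
Split {p3,p4,p6} by δ(·,a) → {p4,p6} and {p3}.
No further refinement is possible. Final partition (5 blocks): {p5} | {p4,p6} | {p7} | {p1} | {p3}.

5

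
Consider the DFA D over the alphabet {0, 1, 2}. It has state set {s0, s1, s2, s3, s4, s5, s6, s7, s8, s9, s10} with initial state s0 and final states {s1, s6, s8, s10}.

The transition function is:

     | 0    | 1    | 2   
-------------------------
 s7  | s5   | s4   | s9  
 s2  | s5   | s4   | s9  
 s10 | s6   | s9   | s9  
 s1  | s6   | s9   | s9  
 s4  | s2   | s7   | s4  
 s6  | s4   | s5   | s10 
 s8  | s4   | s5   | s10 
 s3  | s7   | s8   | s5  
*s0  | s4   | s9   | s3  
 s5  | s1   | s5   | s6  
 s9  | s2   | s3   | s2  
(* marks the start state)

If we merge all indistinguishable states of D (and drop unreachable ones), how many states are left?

Every state is reachable, so we keep all 11.
P0 = {s1,s6,s8,s10} | {s0,s2,s3,s4,s5,s7,s9}.
Refine {s1,s6,s8,s10} on symbol 0: members go to different blocks, giving {s1,s10} and {s6,s8}.
Split {s0,s2,s3,s4,s5,s7,s9} by δ(·,0) → {s0,s2,s3,s4,s7,s9} and {s5}.
On input 0, block {s0,s2,s3,s4,s7,s9} splits into {s0,s3,s4,s9} and {s2,s7}.
On input 0, block {s0,s3,s4,s9} splits into {s3,s4,s9} and {s0}.
Refine {s3,s4,s9} on symbol 1: members go to different blocks, giving {s3} and {s4} and {s9}.
No further refinement is possible. Final partition (8 blocks): {s1,s10} | {s3} | {s6,s8} | {s5} | {s2,s7} | {s0} | {s4} | {s9}.

8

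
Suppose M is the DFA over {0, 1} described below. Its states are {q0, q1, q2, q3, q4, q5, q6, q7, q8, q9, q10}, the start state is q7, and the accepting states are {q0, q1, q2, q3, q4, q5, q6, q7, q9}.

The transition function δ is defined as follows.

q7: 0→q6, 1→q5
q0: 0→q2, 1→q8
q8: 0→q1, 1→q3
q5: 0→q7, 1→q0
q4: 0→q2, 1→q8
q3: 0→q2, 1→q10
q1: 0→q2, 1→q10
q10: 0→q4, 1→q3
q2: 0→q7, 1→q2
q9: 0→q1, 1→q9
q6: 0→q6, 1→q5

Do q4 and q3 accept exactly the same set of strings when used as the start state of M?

Yes

States {q9} cannot be reached from the start state, so discard them.
P0 = {q0,q1,q2,q3,q4,q5,q6,q7} | {q8,q10}.
Split {q0,q1,q2,q3,q4,q5,q6,q7} by δ(·,1) → {q0,q1,q3,q4} and {q2,q5,q6,q7}.
On input 1, block {q2,q5,q6,q7} splits into {q2,q6,q7} and {q5}.
Split {q2,q6,q7} by δ(·,1) → {q6,q7} and {q2}.
No further refinement is possible. Final partition (5 blocks): {q0,q1,q3,q4} | {q8,q10} | {q6,q7} | {q5} | {q2}.
q4 and q3 lie in the same block of the stable partition, so they are equivalent — no string distinguishes them.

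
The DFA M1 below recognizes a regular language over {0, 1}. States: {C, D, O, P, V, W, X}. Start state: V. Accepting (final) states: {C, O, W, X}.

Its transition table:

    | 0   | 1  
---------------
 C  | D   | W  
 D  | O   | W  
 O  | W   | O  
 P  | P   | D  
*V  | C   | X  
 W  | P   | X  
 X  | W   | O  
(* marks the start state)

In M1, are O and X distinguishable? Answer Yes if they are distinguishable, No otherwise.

Start with accepting vs non-accepting: {C,O,W,X} | {D,P,V}.
Split {C,O,W,X} by δ(·,0) → {C,W} and {O,X}.
Split {C,W} by δ(·,1) → {W} and {C}.
Refine {D,P,V} on symbol 0: members go to different blocks, giving {V} and {D} and {P}.
Stable partition: {W} | {V} | {O,X} | {C} | {D} | {P} — 6 equivalence classes.
O and X lie in the same block of the stable partition, so they are equivalent — no string distinguishes them.

No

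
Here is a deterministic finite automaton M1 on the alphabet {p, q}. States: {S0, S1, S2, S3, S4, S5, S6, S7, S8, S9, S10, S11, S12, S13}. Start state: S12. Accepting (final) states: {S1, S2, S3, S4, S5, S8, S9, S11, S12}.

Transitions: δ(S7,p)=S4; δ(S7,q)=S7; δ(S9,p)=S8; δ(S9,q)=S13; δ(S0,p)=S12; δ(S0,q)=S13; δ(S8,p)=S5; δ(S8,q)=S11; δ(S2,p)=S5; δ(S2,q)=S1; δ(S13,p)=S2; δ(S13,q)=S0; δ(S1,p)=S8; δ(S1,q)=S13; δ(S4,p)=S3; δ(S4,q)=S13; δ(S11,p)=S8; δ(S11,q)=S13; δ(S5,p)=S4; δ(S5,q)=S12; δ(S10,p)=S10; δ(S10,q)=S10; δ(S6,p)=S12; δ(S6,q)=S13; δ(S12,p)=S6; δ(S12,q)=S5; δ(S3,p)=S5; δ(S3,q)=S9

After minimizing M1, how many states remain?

Reachable states from the start: {S0,S1,S2,S3,S4,S5,S6,S8,S9,S11,S12,S13}. Unreachable: {S7,S10} — drop them.
Start with accepting vs non-accepting: {S1,S2,S3,S4,S5,S8,S9,S11,S12} | {S0,S6,S13}.
Split {S1,S2,S3,S4,S5,S8,S9,S11,S12} by δ(·,p) → {S1,S2,S3,S4,S5,S8,S9,S11} and {S12}.
Split {S1,S2,S3,S4,S5,S8,S9,S11} by δ(·,q) → {S1,S4,S9,S11} and {S2,S3,S8} and {S5}.
Split {S0,S6,S13} by δ(·,p) → {S0,S6} and {S13}.
No further refinement is possible. Final partition (6 blocks): {S1,S4,S9,S11} | {S0,S6} | {S12} | {S2,S3,S8} | {S5} | {S13}.

6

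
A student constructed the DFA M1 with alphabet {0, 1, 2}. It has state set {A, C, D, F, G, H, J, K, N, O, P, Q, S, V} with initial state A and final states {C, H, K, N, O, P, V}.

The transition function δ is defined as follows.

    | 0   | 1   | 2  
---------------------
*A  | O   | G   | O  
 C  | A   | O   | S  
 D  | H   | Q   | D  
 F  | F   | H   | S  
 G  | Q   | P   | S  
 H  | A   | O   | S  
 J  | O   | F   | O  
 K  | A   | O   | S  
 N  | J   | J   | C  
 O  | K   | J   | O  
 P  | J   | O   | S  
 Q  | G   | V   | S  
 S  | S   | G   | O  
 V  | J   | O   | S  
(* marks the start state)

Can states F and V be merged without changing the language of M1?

Reachable states from the start: {A,F,G,H,J,K,O,P,Q,S,V}. Unreachable: {C,D,N} — drop them.
P0 = {H,K,O,P,V} | {A,F,G,J,Q,S}.
Split {H,K,O,P,V} by δ(·,0) → {H,K,P,V} and {O}.
Split {A,F,G,J,Q,S} by δ(·,0) → {F,G,Q,S} and {A,J}.
Split {F,G,Q,S} by δ(·,1) → {F,G,Q} and {S}.
Stable partition: {H,K,P,V} | {F,G,Q} | {O} | {A,J} | {S} — 5 equivalence classes.
F and V end up in different blocks, so they are distinguishable. For instance, the string 'ε' is accepted from only V.

No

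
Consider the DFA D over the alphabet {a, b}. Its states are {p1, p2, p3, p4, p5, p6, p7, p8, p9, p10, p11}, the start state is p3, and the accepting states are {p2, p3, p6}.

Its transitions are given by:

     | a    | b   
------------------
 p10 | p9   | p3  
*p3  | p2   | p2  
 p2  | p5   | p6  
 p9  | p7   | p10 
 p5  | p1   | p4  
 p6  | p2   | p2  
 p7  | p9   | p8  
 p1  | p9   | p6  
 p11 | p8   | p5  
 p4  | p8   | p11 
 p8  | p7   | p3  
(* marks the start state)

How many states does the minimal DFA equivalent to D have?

Every state is reachable, so we keep all 11.
Initial partition by acceptance: {p2,p3,p6} | {p1,p4,p5,p7,p8,p9,p10,p11}.
On input a, block {p2,p3,p6} splits into {p3,p6} and {p2}.
Split {p1,p4,p5,p7,p8,p9,p10,p11} by δ(·,b) → {p4,p5,p7,p9,p11} and {p1,p8,p10}.
Split {p4,p5,p7,p9,p11} by δ(·,a) → {p4,p5,p11} and {p7,p9}.
Stable partition: {p3,p6} | {p4,p5,p11} | {p2} | {p1,p8,p10} | {p7,p9} — 5 equivalence classes.

5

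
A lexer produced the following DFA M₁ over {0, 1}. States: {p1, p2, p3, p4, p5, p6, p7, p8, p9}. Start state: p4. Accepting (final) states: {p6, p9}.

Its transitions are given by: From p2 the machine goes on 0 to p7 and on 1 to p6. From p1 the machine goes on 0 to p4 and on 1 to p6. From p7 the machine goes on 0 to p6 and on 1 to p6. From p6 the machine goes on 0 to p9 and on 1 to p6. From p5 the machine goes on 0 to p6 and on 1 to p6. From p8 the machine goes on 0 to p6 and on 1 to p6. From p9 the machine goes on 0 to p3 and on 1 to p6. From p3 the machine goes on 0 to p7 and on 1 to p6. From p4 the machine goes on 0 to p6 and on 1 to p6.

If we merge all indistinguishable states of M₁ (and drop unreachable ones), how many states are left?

States {p1,p2,p5,p8} cannot be reached from the start state, so discard them.
Initial partition by acceptance: {p6,p9} | {p3,p4,p7}.
Refine {p6,p9} on symbol 0: members go to different blocks, giving {p6} and {p9}.
On input 0, block {p3,p4,p7} splits into {p4,p7} and {p3}.
Stable partition: {p6} | {p4,p7} | {p9} | {p3} — 4 equivalence classes.

4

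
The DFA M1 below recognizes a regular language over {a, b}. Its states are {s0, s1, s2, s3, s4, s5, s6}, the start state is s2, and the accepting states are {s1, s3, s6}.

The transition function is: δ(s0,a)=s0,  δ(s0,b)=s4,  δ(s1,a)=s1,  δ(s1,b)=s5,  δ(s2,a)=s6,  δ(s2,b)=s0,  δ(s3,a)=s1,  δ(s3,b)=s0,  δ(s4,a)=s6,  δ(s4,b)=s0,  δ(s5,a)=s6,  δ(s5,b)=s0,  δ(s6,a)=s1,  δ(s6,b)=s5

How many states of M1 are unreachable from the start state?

1

No path from s2 leads to s3; the other 6 states are all reachable.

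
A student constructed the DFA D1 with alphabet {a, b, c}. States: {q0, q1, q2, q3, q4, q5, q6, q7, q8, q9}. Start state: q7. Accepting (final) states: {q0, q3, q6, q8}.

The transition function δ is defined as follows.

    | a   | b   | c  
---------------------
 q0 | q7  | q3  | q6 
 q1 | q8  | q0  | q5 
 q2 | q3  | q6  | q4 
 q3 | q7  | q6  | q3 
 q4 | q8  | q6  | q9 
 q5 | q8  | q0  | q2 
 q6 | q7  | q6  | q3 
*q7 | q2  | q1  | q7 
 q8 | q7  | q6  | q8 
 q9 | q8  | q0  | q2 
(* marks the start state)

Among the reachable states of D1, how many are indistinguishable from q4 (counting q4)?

All states are reachable from the start state.
Start with accepting vs non-accepting: {q0,q3,q6,q8} | {q1,q2,q4,q5,q7,q9}.
Split {q1,q2,q4,q5,q7,q9} by δ(·,a) → {q1,q2,q4,q5,q9} and {q7}.
The partition is now stable with 3 blocks: {q0,q3,q6,q8} | {q1,q2,q4,q5,q9} | {q7}.
State q4 belongs to the block {q1,q2,q4,q5,q9}, which has 5 states.

5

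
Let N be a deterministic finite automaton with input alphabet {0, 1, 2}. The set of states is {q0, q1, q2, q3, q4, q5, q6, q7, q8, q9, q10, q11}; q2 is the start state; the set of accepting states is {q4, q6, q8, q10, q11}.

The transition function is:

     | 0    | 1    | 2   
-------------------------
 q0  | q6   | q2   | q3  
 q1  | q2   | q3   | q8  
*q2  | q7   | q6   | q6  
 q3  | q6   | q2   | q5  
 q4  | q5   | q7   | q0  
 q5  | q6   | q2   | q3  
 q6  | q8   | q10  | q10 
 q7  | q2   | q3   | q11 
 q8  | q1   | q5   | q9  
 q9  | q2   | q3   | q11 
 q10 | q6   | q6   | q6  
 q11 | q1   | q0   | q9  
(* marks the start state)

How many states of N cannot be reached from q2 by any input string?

BFS from q2 reaches {q0, q1, q2, q3, q5, q6, q7, q8, q9, q10, q11}; the 1 state(s) q4 are never visited.

1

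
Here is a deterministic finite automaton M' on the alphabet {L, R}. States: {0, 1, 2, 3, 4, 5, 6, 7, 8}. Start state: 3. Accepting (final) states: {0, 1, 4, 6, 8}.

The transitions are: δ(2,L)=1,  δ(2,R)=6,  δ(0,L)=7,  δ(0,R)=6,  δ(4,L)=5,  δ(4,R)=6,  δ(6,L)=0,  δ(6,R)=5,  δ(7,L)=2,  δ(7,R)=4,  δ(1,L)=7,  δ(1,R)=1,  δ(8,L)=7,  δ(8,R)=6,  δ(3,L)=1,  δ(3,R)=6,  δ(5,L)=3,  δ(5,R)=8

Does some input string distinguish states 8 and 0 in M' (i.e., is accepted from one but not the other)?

Every state is reachable, so we keep all 9.
P0 = {0,1,4,6,8} | {2,3,5,7}.
Split {0,1,4,6,8} by δ(·,L) → {0,1,4,8} and {6}.
Refine {0,1,4,8} on symbol R: members go to different blocks, giving {0,4,8} and {1}.
Refine {2,3,5,7} on symbol L: members go to different blocks, giving {2,3} and {5,7}.
The partition is now stable with 5 blocks: {0,4,8} | {2,3} | {6} | {1} | {5,7}.
8 and 0 lie in the same block of the stable partition, so they are equivalent — no string distinguishes them.

No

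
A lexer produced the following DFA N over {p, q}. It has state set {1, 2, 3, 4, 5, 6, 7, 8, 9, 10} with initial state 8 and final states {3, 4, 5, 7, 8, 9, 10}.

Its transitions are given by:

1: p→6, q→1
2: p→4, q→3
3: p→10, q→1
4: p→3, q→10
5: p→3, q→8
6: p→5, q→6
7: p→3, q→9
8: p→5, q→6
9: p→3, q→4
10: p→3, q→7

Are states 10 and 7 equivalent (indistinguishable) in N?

Reachable states from the start: {1,3,4,5,6,7,8,9,10}. Unreachable: {2} — drop them.
P0 = {3,4,5,7,8,9,10} | {1,6}.
On input q, block {3,4,5,7,8,9,10} splits into {4,5,7,9,10} and {3,8}.
Refine {4,5,7,9,10} on symbol q: members go to different blocks, giving {4,7,9,10} and {5}.
On input p, block {1,6} splits into {1} and {6}.
Refine {3,8} on symbol p: members go to different blocks, giving {3} and {8}.
The partition is now stable with 6 blocks: {4,7,9,10} | {1} | {3} | {5} | {6} | {8}.
10 and 7 lie in the same block of the stable partition, so they are equivalent — no string distinguishes them.

Yes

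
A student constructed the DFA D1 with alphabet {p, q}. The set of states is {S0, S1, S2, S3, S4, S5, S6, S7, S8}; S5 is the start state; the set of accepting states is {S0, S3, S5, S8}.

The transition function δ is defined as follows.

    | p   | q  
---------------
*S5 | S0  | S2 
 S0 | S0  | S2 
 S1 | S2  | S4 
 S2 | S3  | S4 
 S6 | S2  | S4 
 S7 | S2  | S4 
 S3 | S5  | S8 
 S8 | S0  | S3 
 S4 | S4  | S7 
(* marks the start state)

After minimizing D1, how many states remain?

5

Reachable states from the start: {S0,S2,S3,S4,S5,S7,S8}. Unreachable: {S1,S6} — drop them.
Start with accepting vs non-accepting: {S0,S3,S5,S8} | {S2,S4,S7}.
Refine {S0,S3,S5,S8} on symbol q: members go to different blocks, giving {S0,S5} and {S3,S8}.
Split {S2,S4,S7} by δ(·,p) → {S4,S7} and {S2}.
Split {S4,S7} by δ(·,p) → {S4} and {S7}.
The partition is now stable with 5 blocks: {S0,S5} | {S4} | {S3,S8} | {S2} | {S7}.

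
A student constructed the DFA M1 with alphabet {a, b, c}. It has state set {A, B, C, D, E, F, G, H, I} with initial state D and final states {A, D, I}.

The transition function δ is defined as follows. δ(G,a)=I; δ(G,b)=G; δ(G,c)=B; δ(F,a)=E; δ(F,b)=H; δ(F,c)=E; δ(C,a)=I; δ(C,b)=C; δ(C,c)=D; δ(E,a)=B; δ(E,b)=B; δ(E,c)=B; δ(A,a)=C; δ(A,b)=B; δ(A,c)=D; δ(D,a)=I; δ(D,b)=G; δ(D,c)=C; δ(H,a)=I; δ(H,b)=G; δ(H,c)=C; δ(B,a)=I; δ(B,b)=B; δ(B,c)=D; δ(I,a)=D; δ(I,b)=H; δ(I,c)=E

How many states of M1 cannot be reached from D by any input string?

2

No path from D leads to A, F; the other 7 states are all reachable.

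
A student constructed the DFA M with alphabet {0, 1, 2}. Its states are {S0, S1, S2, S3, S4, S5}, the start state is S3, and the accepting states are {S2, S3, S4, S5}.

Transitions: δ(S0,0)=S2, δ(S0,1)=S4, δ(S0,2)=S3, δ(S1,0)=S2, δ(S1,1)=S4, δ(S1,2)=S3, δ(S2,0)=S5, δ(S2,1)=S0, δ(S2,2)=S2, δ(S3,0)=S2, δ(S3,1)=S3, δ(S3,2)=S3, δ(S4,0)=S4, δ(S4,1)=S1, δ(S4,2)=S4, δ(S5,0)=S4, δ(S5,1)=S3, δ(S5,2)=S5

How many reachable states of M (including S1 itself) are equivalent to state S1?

Initial partition by acceptance: {S2,S3,S4,S5} | {S0,S1}.
Refine {S2,S3,S4,S5} on symbol 1: members go to different blocks, giving {S2,S4} and {S3,S5}.
Refine {S2,S4} on symbol 0: members go to different blocks, giving {S2} and {S4}.
On input 0, block {S3,S5} splits into {S3} and {S5}.
The partition is now stable with 5 blocks: {S2} | {S0,S1} | {S3} | {S4} | {S5}.
State S1 belongs to the block {S0,S1}, which has 2 states.

2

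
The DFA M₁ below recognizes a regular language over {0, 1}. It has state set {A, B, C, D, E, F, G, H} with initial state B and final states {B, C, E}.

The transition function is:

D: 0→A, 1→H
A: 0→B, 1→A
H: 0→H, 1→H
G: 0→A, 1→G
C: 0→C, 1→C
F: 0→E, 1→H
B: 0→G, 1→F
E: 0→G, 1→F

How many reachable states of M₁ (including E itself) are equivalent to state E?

Reachable states from the start: {A,B,E,F,G,H}. Unreachable: {C,D} — drop them.
Start with accepting vs non-accepting: {B,E} | {A,F,G,H}.
Refine {A,F,G,H} on symbol 0: members go to different blocks, giving {A,F} and {G,H}.
On input 1, block {A,F} splits into {A} and {F}.
Refine {G,H} on symbol 0: members go to different blocks, giving {G} and {H}.
No further refinement is possible. Final partition (5 blocks): {B,E} | {A} | {G} | {F} | {H}.
The equivalence class containing E is {B,E}, of size 2.

2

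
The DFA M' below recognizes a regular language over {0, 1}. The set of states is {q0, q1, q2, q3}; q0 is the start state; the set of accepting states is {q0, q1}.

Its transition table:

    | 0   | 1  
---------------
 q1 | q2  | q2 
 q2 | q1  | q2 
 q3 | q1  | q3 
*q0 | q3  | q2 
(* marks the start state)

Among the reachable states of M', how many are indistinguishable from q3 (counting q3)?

2

Start with accepting vs non-accepting: {q0,q1} | {q2,q3}.
Stable partition: {q0,q1} | {q2,q3} — 2 equivalence classes.
The equivalence class containing q3 is {q2,q3}, of size 2.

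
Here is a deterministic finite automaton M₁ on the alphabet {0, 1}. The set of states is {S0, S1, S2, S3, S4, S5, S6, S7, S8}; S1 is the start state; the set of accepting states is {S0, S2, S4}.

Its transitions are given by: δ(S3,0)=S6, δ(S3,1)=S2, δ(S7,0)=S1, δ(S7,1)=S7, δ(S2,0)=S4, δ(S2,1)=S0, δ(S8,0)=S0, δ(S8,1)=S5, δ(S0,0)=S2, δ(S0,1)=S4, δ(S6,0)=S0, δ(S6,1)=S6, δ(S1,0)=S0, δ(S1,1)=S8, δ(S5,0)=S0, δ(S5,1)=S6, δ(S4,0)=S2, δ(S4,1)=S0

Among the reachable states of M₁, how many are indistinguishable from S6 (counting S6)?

Reachable states from the start: {S0,S1,S2,S4,S5,S6,S8}. Unreachable: {S3,S7} — drop them.
Start with accepting vs non-accepting: {S0,S2,S4} | {S1,S5,S6,S8}.
No further refinement is possible. Final partition (2 blocks): {S0,S2,S4} | {S1,S5,S6,S8}.
State S6 belongs to the block {S1,S5,S6,S8}, which has 4 states.

4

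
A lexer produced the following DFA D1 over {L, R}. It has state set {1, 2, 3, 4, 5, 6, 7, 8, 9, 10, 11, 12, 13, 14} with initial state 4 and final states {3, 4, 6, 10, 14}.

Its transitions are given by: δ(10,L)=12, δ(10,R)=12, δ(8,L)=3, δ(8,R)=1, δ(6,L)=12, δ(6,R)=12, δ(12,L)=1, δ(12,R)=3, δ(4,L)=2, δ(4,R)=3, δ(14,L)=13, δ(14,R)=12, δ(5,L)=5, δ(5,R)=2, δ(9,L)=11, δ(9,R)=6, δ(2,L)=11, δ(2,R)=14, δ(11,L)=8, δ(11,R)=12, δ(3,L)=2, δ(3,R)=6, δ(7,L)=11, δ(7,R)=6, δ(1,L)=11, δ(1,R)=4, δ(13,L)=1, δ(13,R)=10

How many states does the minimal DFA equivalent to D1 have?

First remove the unreachable states {5,7,9}; 11 states remain.
Start with accepting vs non-accepting: {3,4,6,10,14} | {1,2,8,11,12,13}.
On input R, block {3,4,6,10,14} splits into {6,10,14} and {3,4}.
On input L, block {1,2,8,11,12,13} splits into {1,2,11,12,13} and {8}.
Split {1,2,11,12,13} by δ(·,L) → {1,2,12,13} and {11}.
On input L, block {1,2,12,13} splits into {1,2} and {12,13}.
Split {1,2} by δ(·,R) → {1} and {2}.
Refine {3,4} on symbol R: members go to different blocks, giving {3} and {4}.
Refine {12,13} on symbol R: members go to different blocks, giving {12} and {13}.
Split {6,10,14} by δ(·,L) → {6,10} and {14}.
No further refinement is possible. Final partition (10 blocks): {6,10} | {1} | {3} | {8} | {11} | {12} | {2} | {4} | {13} | {14}.

10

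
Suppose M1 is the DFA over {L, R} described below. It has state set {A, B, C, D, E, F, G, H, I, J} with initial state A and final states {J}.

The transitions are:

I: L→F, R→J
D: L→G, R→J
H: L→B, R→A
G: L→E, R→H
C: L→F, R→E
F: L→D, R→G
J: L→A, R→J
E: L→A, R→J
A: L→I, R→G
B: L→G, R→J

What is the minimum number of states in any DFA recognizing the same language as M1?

3

Reachable states from the start: {A,B,D,E,F,G,H,I,J}. Unreachable: {C} — drop them.
P0 = {J} | {A,B,D,E,F,G,H,I}.
Refine {A,B,D,E,F,G,H,I} on symbol R: members go to different blocks, giving {A,F,G,H} and {B,D,E,I}.
No further refinement is possible. Final partition (3 blocks): {J} | {A,F,G,H} | {B,D,E,I}.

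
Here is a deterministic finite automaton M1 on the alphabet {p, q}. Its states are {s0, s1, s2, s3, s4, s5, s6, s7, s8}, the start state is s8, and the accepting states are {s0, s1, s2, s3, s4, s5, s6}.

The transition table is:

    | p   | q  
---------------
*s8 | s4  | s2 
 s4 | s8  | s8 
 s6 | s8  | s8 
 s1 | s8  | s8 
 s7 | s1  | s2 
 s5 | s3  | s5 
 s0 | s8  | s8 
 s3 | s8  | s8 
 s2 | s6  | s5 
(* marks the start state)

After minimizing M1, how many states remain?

Reachable states from the start: {s2,s3,s4,s5,s6,s8}. Unreachable: {s0,s1,s7} — drop them.
Start with accepting vs non-accepting: {s2,s3,s4,s5,s6} | {s8}.
On input p, block {s2,s3,s4,s5,s6} splits into {s3,s4,s6} and {s2,s5}.
No further refinement is possible. Final partition (3 blocks): {s3,s4,s6} | {s8} | {s2,s5}.

3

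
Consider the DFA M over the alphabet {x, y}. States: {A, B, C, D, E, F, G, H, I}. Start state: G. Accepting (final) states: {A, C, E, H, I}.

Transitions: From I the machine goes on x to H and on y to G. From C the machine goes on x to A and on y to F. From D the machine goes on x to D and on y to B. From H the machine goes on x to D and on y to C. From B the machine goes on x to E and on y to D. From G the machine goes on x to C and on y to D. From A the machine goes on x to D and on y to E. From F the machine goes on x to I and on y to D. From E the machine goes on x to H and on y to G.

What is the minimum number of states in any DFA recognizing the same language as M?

4

Every state is reachable, so we keep all 9.
Initial partition by acceptance: {A,C,E,H,I} | {B,D,F,G}.
Refine {A,C,E,H,I} on symbol x: members go to different blocks, giving {C,E,I} and {A,H}.
On input x, block {B,D,F,G} splits into {B,F,G} and {D}.
Stable partition: {C,E,I} | {B,F,G} | {A,H} | {D} — 4 equivalence classes.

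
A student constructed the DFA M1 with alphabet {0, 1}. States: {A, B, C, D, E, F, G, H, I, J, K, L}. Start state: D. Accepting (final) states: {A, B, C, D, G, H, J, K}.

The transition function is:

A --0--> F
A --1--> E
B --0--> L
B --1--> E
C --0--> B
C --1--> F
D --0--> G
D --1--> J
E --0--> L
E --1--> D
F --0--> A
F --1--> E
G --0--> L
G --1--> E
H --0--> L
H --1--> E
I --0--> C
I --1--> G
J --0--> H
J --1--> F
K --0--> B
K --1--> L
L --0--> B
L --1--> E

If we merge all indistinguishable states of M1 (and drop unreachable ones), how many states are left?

5

States {C,I,K} cannot be reached from the start state, so discard them.
Start with accepting vs non-accepting: {A,B,D,G,H,J} | {E,F,L}.
On input 0, block {A,B,D,G,H,J} splits into {A,B,G,H} and {D,J}.
On input 0, block {E,F,L} splits into {F,L} and {E}.
On input 1, block {D,J} splits into {D} and {J}.
The partition is now stable with 5 blocks: {A,B,G,H} | {F,L} | {D} | {E} | {J}.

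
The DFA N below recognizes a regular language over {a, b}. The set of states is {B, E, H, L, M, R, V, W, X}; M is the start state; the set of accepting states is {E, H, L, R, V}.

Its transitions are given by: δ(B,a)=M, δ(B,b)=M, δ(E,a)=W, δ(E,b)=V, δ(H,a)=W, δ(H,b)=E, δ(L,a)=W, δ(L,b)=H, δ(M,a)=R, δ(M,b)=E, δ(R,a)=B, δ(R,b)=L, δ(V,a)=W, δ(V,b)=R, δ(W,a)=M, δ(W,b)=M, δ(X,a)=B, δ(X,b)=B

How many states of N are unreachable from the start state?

Starting at M and following transitions, the reachable set is {B, E, H, L, M, R, V, W}. That leaves X unreachable — 1 in total.

1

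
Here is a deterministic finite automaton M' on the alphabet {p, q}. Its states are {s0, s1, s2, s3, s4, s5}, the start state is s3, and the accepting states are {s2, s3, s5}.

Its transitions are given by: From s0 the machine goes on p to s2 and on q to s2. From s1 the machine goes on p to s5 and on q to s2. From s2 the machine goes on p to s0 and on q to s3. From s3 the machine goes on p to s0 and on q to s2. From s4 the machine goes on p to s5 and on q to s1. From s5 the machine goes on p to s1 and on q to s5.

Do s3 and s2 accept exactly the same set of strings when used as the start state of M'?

Yes

States {s1,s4,s5} cannot be reached from the start state, so discard them.
Start with accepting vs non-accepting: {s2,s3} | {s0}.
The partition is now stable with 2 blocks: {s2,s3} | {s0}.
s3 and s2 lie in the same block of the stable partition, so they are equivalent — no string distinguishes them.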